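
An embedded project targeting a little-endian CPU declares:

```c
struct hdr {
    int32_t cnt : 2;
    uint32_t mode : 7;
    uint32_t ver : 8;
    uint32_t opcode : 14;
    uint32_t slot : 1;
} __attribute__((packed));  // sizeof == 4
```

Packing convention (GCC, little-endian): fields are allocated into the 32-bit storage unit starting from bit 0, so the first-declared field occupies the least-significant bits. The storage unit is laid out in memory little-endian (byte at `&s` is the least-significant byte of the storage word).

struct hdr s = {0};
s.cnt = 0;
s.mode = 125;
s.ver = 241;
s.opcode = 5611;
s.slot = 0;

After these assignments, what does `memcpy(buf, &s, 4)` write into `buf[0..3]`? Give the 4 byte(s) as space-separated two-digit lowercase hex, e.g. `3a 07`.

cnt (2b) val=0 bits=0x0 at bit 0: 0x00000000
mode (7b) val=125 bits=0x7d at bit 2: 0x000001f4
ver (8b) val=241 bits=0xf1 at bit 9: 0x0001e3f4
opcode (14b) val=5611 bits=0x15eb at bit 17: 0x2bd7e3f4
slot (1b) val=0 bits=0x0 at bit 31: 0x2bd7e3f4
word = 0x2bd7e3f4 → little-endian bytes:
  [0]=0xf4  [1]=0xe3  [2]=0xd7  [3]=0x2b

f4 e3 d7 2b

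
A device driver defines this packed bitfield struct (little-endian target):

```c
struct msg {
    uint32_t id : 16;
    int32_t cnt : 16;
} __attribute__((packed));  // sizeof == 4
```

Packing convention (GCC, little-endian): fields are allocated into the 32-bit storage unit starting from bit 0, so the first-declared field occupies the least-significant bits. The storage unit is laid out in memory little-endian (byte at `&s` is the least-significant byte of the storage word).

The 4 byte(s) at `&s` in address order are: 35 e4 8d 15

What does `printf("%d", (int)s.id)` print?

[0]=0x35 [1]=0xe4 [2]=0x8d [3]=0x15 (little-endian) → word 0x158de435
id [0+:16] = (word>>0) & 0xffff = 58421  ←
cnt [16+:16] = (word>>16) & 0xffff = 5517

58421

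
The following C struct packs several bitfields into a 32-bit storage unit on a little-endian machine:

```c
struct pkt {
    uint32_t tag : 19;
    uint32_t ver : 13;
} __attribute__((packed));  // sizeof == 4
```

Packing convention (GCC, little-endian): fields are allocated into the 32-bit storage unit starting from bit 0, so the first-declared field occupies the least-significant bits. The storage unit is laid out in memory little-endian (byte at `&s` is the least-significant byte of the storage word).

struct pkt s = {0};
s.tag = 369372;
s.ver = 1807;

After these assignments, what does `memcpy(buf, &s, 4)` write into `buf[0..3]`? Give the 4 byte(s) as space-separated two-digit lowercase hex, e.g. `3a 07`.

tag:19 = 369372 → 0x5a2dc << 0 → word 0x0005a2dc
ver:13 = 1807 → 0x70f << 19 → word 0x387da2dc
word = 0x387da2dc → little-endian bytes:
  [0]=0xdc  [1]=0xa2  [2]=0x7d  [3]=0x38

dc a2 7d 38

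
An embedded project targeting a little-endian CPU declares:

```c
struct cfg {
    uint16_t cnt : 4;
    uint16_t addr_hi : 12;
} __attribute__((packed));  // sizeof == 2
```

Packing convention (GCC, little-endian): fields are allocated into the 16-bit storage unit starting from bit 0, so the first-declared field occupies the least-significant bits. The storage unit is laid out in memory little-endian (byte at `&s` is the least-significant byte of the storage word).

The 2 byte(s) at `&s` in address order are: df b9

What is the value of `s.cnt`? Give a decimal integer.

[0]=0xdf [1]=0xb9 (little-endian) → word 0xb9df
cnt:4 @ bit 0 → (0xb9df>>0)&0xf = 0xf  ←
addr_hi:12 @ bit 4 → (0xb9df>>4)&0xfff = 0xb9d

15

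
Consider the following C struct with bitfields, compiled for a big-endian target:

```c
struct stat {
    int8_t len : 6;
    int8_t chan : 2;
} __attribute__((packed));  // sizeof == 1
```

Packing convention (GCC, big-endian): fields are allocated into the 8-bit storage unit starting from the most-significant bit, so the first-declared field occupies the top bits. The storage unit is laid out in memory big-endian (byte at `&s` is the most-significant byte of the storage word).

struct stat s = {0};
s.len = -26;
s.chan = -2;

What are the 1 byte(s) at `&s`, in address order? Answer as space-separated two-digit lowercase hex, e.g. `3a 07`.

[2+:6] len=-26 & 0x3f = 0x26; word=0x98
[0+:2] chan=-2 & 0x3 = 0x2; word=0x9a
word = 0x9a → big-endian bytes:
  [0]=0x9a

9a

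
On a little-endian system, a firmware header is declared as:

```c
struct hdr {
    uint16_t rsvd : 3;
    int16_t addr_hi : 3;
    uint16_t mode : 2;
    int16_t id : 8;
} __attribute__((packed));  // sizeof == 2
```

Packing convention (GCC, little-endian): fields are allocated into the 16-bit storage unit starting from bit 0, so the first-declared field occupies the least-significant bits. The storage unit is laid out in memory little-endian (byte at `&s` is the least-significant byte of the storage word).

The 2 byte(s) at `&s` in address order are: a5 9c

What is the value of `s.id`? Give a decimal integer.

[0]=0xa5 [1]=0x9c (little-endian) → word 0x9ca5
rsvd [0+:3] = (word>>0) & 0x7 = 5
addr_hi [3+:3] = (word>>3) & 0x7 = 4
mode [6+:2] = (word>>6) & 0x3 = 2
id [8+:8] = (word>>8) & 0xff = 156  ←
id signed 8b, MSB=1: 156 - 256 = -100

-100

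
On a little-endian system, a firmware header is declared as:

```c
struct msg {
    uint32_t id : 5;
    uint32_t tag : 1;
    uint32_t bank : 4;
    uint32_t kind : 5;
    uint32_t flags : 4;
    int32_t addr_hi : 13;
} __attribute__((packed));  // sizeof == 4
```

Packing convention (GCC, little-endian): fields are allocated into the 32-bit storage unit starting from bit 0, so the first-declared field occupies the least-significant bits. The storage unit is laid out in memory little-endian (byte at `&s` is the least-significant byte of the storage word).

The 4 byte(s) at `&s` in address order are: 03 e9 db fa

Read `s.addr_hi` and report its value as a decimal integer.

[0]=0x03 [1]=0xe9 [2]=0xdb [3]=0xfa (little-endian) → word 0xfadbe903
id:5 @ bit 0 → (0xfadbe903>>0)&0x1f = 0x3
tag:1 @ bit 5 → (0xfadbe903>>5)&0x1 = 0x0
bank:4 @ bit 6 → (0xfadbe903>>6)&0xf = 0x4
kind:5 @ bit 10 → (0xfadbe903>>10)&0x1f = 0x1a
flags:4 @ bit 15 → (0xfadbe903>>15)&0xf = 0x7
addr_hi:13 @ bit 19 → (0xfadbe903>>19)&0x1fff = 0x1f5b  ←
addr_hi signed 13b, MSB=1: 8027 - 8192 = -165

-165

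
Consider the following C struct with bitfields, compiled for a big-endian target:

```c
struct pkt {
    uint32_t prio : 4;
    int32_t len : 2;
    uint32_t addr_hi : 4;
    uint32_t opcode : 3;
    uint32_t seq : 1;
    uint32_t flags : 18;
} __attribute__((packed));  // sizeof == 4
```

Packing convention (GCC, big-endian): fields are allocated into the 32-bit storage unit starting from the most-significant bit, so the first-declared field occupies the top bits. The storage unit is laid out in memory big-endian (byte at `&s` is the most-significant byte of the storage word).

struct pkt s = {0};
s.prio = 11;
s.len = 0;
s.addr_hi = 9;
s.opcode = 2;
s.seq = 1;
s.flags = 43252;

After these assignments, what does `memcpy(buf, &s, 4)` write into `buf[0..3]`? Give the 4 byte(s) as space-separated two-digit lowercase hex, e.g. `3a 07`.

prio (4b) val=11 bits=0xb at bit 28: 0xb0000000
len (2b) val=0 bits=0x0 at bit 26: 0xb0000000
addr_hi (4b) val=9 bits=0x9 at bit 22: 0xb2400000
opcode (3b) val=2 bits=0x2 at bit 19: 0xb2500000
seq (1b) val=1 bits=0x1 at bit 18: 0xb2540000
flags (18b) val=43252 bits=0xa8f4 at bit 0: 0xb254a8f4
word = 0xb254a8f4 → big-endian bytes:
  [0]=0xb2  [1]=0x54  [2]=0xa8  [3]=0xf4

b2 54 a8 f4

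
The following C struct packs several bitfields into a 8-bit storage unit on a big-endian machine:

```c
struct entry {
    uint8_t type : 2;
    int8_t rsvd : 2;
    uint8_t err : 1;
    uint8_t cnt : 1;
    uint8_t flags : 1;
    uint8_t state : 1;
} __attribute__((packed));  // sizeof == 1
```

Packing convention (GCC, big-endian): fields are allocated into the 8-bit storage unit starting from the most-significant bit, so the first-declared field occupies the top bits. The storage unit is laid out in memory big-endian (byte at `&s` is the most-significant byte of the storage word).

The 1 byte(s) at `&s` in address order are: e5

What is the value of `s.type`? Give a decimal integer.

3

[0]=0xe5 (big-endian) → word 0xe5
type:2 @ bit 6 → (0xe5>>6)&0x3 = 0x3  ←
rsvd:2 @ bit 4 → (0xe5>>4)&0x3 = 0x2
err:1 @ bit 3 → (0xe5>>3)&0x1 = 0x0
cnt:1 @ bit 2 → (0xe5>>2)&0x1 = 0x1
flags:1 @ bit 1 → (0xe5>>1)&0x1 = 0x0
state:1 @ bit 0 → (0xe5>>0)&0x1 = 0x1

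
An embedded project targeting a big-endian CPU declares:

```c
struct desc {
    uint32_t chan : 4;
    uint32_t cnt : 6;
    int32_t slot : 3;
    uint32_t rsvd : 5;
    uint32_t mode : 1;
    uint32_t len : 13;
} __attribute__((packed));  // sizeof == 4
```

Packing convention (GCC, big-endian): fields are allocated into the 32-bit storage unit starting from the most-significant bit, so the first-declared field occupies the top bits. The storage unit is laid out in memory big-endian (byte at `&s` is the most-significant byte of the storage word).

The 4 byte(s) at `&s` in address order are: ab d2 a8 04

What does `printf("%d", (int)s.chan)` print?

10

[0]=0xab [1]=0xd2 [2]=0xa8 [3]=0x04 (big-endian) → word 0xabd2a804
chan [28+:4] = (word>>28) & 0xf = 10  ←
cnt [22+:6] = (word>>22) & 0x3f = 47
slot [19+:3] = (word>>19) & 0x7 = 2
rsvd [14+:5] = (word>>14) & 0x1f = 10
mode [13+:1] = (word>>13) & 0x1 = 1
len [0+:13] = (word>>0) & 0x1fff = 2052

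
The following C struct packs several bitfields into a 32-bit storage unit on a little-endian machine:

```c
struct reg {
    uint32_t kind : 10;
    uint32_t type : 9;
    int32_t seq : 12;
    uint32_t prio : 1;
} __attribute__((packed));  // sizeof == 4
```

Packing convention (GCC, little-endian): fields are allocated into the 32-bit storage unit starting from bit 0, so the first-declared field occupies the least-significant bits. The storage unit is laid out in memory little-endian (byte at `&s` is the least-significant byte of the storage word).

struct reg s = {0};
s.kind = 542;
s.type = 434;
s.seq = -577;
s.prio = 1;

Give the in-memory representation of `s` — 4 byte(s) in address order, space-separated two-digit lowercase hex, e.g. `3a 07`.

kind:10 = 542 → 0x21e << 0 → word 0x0000021e
type:9 = 434 → 0x1b2 << 10 → word 0x0006ca1e
seq:12 = -577 → 0xdbf << 19 → word 0x6dfeca1e
prio:1 = 1 → 0x1 << 31 → word 0xedfeca1e
word = 0xedfeca1e → little-endian bytes:
  [0]=0x1e  [1]=0xca  [2]=0xfe  [3]=0xed

1e ca fe ed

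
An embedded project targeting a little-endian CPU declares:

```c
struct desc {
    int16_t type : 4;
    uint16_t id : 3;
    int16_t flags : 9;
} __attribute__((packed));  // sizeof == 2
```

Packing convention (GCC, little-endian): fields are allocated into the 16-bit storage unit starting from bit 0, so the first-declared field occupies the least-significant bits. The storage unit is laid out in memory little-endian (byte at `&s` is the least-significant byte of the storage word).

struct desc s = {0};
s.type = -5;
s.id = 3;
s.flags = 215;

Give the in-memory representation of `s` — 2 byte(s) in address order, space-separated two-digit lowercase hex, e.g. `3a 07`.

type:4 = -5 → 0xb << 0 → word 0x000b
id:3 = 3 → 0x3 << 4 → word 0x003b
flags:9 = 215 → 0xd7 << 7 → word 0x6bbb
word = 0x6bbb → little-endian bytes:
  [0]=0xbb  [1]=0x6b

bb 6b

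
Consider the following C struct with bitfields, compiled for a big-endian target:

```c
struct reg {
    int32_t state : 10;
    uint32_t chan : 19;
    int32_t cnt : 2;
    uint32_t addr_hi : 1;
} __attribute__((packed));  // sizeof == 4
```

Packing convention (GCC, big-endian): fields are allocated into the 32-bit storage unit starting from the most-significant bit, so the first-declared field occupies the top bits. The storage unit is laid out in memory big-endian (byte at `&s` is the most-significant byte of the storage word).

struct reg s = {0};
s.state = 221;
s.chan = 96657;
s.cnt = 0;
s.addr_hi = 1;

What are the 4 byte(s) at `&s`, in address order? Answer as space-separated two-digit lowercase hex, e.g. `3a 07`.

state (10b) val=221 bits=0xdd at bit 22: 0x37400000
chan (19b) val=96657 bits=0x17991 at bit 3: 0x374bcc88
cnt (2b) val=0 bits=0x0 at bit 1: 0x374bcc88
addr_hi (1b) val=1 bits=0x1 at bit 0: 0x374bcc89
word = 0x374bcc89 → big-endian bytes:
  [0]=0x37  [1]=0x4b  [2]=0xcc  [3]=0x89

37 4b cc 89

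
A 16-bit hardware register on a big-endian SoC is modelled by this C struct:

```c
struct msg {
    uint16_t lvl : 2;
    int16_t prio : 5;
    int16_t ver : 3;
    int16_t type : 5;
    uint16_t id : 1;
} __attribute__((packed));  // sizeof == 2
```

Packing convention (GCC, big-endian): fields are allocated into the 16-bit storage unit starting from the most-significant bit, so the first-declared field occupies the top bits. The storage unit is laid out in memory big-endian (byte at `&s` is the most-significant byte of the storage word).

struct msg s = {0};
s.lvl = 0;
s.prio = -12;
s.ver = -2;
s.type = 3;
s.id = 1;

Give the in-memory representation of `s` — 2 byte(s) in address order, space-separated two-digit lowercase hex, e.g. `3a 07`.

29 87

lvl (2b) val=0 bits=0x0 at bit 14: 0x0000
prio (5b) val=-12 bits=0x14 at bit 9: 0x2800
ver (3b) val=-2 bits=0x6 at bit 6: 0x2980
type (5b) val=3 bits=0x3 at bit 1: 0x2986
id (1b) val=1 bits=0x1 at bit 0: 0x2987
word = 0x2987 → big-endian bytes:
  [0]=0x29  [1]=0x87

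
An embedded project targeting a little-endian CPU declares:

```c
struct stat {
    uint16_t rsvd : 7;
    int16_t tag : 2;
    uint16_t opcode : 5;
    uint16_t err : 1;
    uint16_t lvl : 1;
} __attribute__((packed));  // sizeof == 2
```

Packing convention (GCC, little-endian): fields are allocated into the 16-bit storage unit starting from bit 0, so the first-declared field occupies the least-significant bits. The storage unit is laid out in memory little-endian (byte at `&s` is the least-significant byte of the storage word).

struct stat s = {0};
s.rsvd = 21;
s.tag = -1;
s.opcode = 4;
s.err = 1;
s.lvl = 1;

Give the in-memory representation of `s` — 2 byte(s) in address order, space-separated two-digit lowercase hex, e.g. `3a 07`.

95 c9

[0+:7] rsvd=21 & 0x7f = 0x15; word=0x0015
[7+:2] tag=-1 & 0x3 = 0x3; word=0x0195
[9+:5] opcode=4 & 0x1f = 0x4; word=0x0995
[14+:1] err=1 & 0x1 = 0x1; word=0x4995
[15+:1] lvl=1 & 0x1 = 0x1; word=0xc995
word = 0xc995 → little-endian bytes:
  [0]=0x95  [1]=0xc9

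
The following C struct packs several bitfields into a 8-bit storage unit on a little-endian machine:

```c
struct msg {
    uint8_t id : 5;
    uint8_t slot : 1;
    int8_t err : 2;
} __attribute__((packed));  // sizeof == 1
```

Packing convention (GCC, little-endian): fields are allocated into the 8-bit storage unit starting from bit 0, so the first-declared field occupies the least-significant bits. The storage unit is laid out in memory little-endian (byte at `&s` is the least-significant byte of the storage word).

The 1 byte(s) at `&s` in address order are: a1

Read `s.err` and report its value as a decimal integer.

[0]=0xa1 (little-endian) → word 0xa1
id [0+:5] = (word>>0) & 0x1f = 1
slot [5+:1] = (word>>5) & 0x1 = 1
err [6+:2] = (word>>6) & 0x3 = 2  ←
err signed 2b, MSB=1: 2 - 4 = -2

-2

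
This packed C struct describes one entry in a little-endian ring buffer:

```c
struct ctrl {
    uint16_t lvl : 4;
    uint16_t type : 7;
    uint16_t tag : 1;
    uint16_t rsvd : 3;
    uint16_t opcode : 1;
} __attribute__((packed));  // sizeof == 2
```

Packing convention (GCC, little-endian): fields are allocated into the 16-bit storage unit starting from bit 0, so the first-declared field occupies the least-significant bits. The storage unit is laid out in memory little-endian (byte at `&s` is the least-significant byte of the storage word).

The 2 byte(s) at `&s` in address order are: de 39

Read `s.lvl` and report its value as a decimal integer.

[0]=0xde [1]=0x39 (little-endian) → word 0x39de
lvl:4 @ bit 0 → (0x39de>>0)&0xf = 0xe  ←
type:7 @ bit 4 → (0x39de>>4)&0x7f = 0x1d
tag:1 @ bit 11 → (0x39de>>11)&0x1 = 0x1
rsvd:3 @ bit 12 → (0x39de>>12)&0x7 = 0x3
opcode:1 @ bit 15 → (0x39de>>15)&0x1 = 0x0

14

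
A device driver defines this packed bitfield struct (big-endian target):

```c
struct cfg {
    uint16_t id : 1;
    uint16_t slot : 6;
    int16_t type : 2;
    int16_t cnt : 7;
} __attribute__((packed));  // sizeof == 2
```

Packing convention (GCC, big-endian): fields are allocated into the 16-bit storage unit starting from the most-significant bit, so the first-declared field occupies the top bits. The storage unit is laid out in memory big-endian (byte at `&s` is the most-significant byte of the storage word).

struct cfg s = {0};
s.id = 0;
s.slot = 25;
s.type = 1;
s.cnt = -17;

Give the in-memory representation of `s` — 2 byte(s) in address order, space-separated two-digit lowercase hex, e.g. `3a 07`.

32 ef

id:1 = 0 → 0x0 << 15 → word 0x0000
slot:6 = 25 → 0x19 << 9 → word 0x3200
type:2 = 1 → 0x1 << 7 → word 0x3280
cnt:7 = -17 → 0x6f << 0 → word 0x32ef
word = 0x32ef → big-endian bytes:
  [0]=0x32  [1]=0xef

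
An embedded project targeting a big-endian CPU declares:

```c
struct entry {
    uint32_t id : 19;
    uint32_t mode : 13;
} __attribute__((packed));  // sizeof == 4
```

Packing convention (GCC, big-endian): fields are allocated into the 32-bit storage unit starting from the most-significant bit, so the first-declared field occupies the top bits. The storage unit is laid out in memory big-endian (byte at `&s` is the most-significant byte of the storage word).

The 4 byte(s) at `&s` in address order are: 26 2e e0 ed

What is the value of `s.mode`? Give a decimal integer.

[0]=0x26 [1]=0x2e [2]=0xe0 [3]=0xed (big-endian) → word 0x262ee0ed
id [13+:19] = (word>>13) & 0x7ffff = 78199
mode [0+:13] = (word>>0) & 0x1fff = 237  ←

237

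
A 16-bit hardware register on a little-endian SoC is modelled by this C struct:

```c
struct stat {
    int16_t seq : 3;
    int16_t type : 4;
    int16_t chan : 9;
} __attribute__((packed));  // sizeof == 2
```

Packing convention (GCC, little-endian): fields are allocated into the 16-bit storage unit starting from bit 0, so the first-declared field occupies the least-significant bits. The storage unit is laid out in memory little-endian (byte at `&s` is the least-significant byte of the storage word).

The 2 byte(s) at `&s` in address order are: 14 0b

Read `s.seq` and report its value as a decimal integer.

-4

[0]=0x14 [1]=0x0b (little-endian) → word 0x0b14
seq:3 @ bit 0 → (0x0b14>>0)&0x7 = 0x4  ←
type:4 @ bit 3 → (0x0b14>>3)&0xf = 0x2
chan:9 @ bit 7 → (0x0b14>>7)&0x1ff = 0x16
seq signed 3b, MSB=1: 4 - 8 = -4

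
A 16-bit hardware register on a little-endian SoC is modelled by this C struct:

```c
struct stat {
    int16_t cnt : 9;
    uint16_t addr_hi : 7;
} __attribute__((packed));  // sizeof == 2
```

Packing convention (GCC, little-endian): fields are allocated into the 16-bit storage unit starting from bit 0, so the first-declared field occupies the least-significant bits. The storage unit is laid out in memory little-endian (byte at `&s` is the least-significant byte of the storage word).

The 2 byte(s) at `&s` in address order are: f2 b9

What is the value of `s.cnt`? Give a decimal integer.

-14

[0]=0xf2 [1]=0xb9 (little-endian) → word 0xb9f2
cnt:9 @ bit 0 → (0xb9f2>>0)&0x1ff = 0x1f2  ←
addr_hi:7 @ bit 9 → (0xb9f2>>9)&0x7f = 0x5c
cnt signed 9b, MSB=1: 498 - 512 = -14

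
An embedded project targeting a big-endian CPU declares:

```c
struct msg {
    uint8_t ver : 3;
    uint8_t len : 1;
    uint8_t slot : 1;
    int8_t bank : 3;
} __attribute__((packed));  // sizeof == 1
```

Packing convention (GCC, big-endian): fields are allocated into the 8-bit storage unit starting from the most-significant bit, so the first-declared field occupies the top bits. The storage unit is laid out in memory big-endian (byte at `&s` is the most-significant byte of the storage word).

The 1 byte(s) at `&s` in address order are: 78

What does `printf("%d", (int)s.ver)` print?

[0]=0x78 (big-endian) → word 0x78
ver [5+:3] = (word>>5) & 0x7 = 3  ←
len [4+:1] = (word>>4) & 0x1 = 1
slot [3+:1] = (word>>3) & 0x1 = 1
bank [0+:3] = (word>>0) & 0x7 = 0

3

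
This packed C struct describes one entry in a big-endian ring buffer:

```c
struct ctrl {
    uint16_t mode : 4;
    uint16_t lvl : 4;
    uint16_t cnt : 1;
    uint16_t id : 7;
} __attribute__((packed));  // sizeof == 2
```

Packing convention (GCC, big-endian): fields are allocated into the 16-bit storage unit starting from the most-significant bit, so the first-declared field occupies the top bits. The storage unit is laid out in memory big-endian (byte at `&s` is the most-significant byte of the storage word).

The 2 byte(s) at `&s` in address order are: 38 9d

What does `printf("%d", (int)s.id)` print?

29

[0]=0x38 [1]=0x9d (big-endian) → word 0x389d
mode [12+:4] = (word>>12) & 0xf = 3
lvl [8+:4] = (word>>8) & 0xf = 8
cnt [7+:1] = (word>>7) & 0x1 = 1
id [0+:7] = (word>>0) & 0x7f = 29  ←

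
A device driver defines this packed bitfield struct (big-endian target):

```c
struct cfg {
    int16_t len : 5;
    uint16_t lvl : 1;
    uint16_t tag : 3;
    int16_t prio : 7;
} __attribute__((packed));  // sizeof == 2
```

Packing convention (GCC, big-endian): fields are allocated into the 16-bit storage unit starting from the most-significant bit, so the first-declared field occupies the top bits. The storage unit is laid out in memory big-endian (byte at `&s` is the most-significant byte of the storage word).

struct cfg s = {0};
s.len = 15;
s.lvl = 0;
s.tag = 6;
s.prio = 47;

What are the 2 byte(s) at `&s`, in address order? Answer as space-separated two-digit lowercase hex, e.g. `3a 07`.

len (5b) val=15 bits=0xf at bit 11: 0x7800
lvl (1b) val=0 bits=0x0 at bit 10: 0x7800
tag (3b) val=6 bits=0x6 at bit 7: 0x7b00
prio (7b) val=47 bits=0x2f at bit 0: 0x7b2f
word = 0x7b2f → big-endian bytes:
  [0]=0x7b  [1]=0x2f

7b 2f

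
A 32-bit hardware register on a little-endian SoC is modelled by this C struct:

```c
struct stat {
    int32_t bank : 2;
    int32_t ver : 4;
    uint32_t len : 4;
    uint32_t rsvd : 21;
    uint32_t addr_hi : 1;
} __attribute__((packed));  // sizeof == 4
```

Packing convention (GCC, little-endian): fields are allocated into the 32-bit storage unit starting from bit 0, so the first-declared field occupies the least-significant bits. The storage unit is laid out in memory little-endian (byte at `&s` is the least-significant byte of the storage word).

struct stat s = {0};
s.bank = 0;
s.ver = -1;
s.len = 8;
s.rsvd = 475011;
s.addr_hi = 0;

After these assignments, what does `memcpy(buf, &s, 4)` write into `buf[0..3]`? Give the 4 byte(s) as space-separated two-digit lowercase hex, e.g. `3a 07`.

3c 0e fe 1c

bank:2 = 0 → 0x0 << 0 → word 0x00000000
ver:4 = -1 → 0xf << 2 → word 0x0000003c
len:4 = 8 → 0x8 << 6 → word 0x0000023c
rsvd:21 = 475011 → 0x73f83 << 10 → word 0x1cfe0e3c
addr_hi:1 = 0 → 0x0 << 31 → word 0x1cfe0e3c
word = 0x1cfe0e3c → little-endian bytes:
  [0]=0x3c  [1]=0x0e  [2]=0xfe  [3]=0x1c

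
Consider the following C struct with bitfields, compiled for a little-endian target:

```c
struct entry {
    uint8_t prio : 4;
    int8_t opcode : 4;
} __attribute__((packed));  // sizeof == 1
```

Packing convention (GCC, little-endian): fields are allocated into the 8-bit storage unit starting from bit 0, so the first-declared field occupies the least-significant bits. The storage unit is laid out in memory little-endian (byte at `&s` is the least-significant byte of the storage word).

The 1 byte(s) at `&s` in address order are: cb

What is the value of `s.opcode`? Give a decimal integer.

[0]=0xcb (little-endian) → word 0xcb
prio:4 @ bit 0 → (0xcb>>0)&0xf = 0xb
opcode:4 @ bit 4 → (0xcb>>4)&0xf = 0xc  ←
opcode signed 4b, MSB=1: 12 - 16 = -4

-4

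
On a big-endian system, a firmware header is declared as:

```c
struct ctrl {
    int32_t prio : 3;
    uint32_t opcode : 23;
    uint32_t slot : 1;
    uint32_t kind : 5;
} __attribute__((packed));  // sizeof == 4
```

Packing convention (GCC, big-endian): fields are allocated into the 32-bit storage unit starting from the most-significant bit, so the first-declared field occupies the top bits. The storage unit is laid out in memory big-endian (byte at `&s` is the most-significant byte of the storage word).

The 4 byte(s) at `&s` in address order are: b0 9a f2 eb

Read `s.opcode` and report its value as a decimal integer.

4352971

[0]=0xb0 [1]=0x9a [2]=0xf2 [3]=0xeb (big-endian) → word 0xb09af2eb
prio:3 @ bit 29 → (0xb09af2eb>>29)&0x7 = 0x5
opcode:23 @ bit 6 → (0xb09af2eb>>6)&0x7fffff = 0x426bcb  ←
slot:1 @ bit 5 → (0xb09af2eb>>5)&0x1 = 0x1
kind:5 @ bit 0 → (0xb09af2eb>>0)&0x1f = 0xb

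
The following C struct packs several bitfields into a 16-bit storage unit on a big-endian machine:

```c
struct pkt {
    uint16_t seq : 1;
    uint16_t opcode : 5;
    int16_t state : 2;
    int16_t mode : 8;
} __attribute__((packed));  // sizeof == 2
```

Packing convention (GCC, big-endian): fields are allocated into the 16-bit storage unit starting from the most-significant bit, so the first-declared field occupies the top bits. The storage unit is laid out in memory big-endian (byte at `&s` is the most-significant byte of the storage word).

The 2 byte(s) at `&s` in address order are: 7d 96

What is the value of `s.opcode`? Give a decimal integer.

[0]=0x7d [1]=0x96 (big-endian) → word 0x7d96
seq:1 @ bit 15 → (0x7d96>>15)&0x1 = 0x0
opcode:5 @ bit 10 → (0x7d96>>10)&0x1f = 0x1f  ←
state:2 @ bit 8 → (0x7d96>>8)&0x3 = 0x1
mode:8 @ bit 0 → (0x7d96>>0)&0xff = 0x96

31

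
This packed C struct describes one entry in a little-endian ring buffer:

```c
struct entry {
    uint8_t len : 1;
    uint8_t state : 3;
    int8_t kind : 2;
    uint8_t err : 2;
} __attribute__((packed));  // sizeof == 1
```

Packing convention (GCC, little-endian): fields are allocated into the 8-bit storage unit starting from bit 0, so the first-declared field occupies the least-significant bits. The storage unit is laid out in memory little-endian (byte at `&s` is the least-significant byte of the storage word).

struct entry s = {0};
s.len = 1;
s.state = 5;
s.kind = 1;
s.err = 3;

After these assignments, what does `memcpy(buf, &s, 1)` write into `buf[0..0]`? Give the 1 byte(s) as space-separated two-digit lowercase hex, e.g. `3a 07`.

len:1 = 1 → 0x1 << 0 → word 0x01
state:3 = 5 → 0x5 << 1 → word 0x0b
kind:2 = 1 → 0x1 << 4 → word 0x1b
err:2 = 3 → 0x3 << 6 → word 0xdb
word = 0xdb → little-endian bytes:
  [0]=0xdb

db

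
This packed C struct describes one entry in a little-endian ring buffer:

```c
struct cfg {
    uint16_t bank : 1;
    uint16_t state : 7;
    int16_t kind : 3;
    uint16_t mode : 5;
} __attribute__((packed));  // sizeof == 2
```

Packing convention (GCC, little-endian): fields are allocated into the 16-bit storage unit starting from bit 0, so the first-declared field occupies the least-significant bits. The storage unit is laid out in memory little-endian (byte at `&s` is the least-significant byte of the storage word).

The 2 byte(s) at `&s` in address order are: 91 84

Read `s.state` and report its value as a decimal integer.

[0]=0x91 [1]=0x84 (little-endian) → word 0x8491
bank:1 @ bit 0 → (0x8491>>0)&0x1 = 0x1
state:7 @ bit 1 → (0x8491>>1)&0x7f = 0x48  ←
kind:3 @ bit 8 → (0x8491>>8)&0x7 = 0x4
mode:5 @ bit 11 → (0x8491>>11)&0x1f = 0x10

72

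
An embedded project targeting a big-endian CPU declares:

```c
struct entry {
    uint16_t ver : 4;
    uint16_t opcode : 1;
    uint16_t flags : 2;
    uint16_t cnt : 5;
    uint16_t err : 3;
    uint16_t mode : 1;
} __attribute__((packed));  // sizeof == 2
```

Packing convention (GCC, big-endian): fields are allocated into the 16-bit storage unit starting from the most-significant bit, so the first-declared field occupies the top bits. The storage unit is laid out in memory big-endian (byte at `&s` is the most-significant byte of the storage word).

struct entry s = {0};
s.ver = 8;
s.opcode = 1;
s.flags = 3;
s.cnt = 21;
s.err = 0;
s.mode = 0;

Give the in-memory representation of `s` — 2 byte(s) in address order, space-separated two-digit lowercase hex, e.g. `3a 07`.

8f 50

ver (4b) val=8 bits=0x8 at bit 12: 0x8000
opcode (1b) val=1 bits=0x1 at bit 11: 0x8800
flags (2b) val=3 bits=0x3 at bit 9: 0x8e00
cnt (5b) val=21 bits=0x15 at bit 4: 0x8f50
err (3b) val=0 bits=0x0 at bit 1: 0x8f50
mode (1b) val=0 bits=0x0 at bit 0: 0x8f50
word = 0x8f50 → big-endian bytes:
  [0]=0x8f  [1]=0x50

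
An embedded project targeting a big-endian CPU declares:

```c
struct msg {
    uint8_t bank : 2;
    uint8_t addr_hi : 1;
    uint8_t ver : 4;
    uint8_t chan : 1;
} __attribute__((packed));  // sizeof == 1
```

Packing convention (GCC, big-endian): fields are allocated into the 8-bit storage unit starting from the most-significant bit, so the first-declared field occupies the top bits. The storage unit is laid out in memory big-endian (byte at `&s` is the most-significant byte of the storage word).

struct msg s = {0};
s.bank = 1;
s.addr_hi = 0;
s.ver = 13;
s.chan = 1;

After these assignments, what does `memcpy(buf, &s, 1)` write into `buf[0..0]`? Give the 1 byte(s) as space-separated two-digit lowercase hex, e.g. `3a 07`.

5b

bank (2b) val=1 bits=0x1 at bit 6: 0x40
addr_hi (1b) val=0 bits=0x0 at bit 5: 0x40
ver (4b) val=13 bits=0xd at bit 1: 0x5a
chan (1b) val=1 bits=0x1 at bit 0: 0x5b
word = 0x5b → big-endian bytes:
  [0]=0x5b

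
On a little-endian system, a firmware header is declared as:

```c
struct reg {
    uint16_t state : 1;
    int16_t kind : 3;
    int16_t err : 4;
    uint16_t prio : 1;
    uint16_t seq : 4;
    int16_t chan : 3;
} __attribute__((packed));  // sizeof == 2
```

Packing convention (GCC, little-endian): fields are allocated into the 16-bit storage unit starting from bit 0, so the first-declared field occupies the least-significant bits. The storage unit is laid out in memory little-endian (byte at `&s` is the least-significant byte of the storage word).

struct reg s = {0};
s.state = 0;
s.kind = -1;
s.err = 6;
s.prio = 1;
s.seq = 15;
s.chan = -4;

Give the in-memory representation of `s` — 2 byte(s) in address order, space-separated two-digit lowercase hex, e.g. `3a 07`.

[0+:1] state=0 & 0x1 = 0x0; word=0x0000
[1+:3] kind=-1 & 0x7 = 0x7; word=0x000e
[4+:4] err=6 & 0xf = 0x6; word=0x006e
[8+:1] prio=1 & 0x1 = 0x1; word=0x016e
[9+:4] seq=15 & 0xf = 0xf; word=0x1f6e
[13+:3] chan=-4 & 0x7 = 0x4; word=0x9f6e
word = 0x9f6e → little-endian bytes:
  [0]=0x6e  [1]=0x9f

6e 9f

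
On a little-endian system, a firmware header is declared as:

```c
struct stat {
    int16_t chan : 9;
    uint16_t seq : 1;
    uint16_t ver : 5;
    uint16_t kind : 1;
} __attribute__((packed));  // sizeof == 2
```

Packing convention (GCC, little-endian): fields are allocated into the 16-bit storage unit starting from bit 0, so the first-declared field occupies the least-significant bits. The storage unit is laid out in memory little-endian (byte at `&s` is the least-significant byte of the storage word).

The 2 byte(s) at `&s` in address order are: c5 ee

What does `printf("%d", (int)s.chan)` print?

[0]=0xc5 [1]=0xee (little-endian) → word 0xeec5
chan:9 @ bit 0 → (0xeec5>>0)&0x1ff = 0xc5  ←
seq:1 @ bit 9 → (0xeec5>>9)&0x1 = 0x1
ver:5 @ bit 10 → (0xeec5>>10)&0x1f = 0x1b
kind:1 @ bit 15 → (0xeec5>>15)&0x1 = 0x1
chan signed 9b, MSB=0: value = 197

197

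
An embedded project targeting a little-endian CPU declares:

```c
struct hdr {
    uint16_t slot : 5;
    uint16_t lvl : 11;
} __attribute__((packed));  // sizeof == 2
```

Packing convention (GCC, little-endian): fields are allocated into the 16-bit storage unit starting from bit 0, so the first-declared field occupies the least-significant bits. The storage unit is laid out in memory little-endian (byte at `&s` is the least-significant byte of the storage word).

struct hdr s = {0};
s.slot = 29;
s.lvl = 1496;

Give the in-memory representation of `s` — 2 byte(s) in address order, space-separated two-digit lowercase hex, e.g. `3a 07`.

[0+:5] slot=29 & 0x1f = 0x1d; word=0x001d
[5+:11] lvl=1496 & 0x7ff = 0x5d8; word=0xbb1d
word = 0xbb1d → little-endian bytes:
  [0]=0x1d  [1]=0xbb

1d bb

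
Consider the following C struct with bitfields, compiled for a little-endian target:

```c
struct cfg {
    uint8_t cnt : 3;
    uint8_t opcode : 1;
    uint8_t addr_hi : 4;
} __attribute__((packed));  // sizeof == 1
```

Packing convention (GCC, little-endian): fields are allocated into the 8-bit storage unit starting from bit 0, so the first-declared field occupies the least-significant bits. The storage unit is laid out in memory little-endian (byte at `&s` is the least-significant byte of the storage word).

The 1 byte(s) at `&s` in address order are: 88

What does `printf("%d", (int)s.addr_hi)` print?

8

[0]=0x88 (little-endian) → word 0x88
cnt [0+:3] = (word>>0) & 0x7 = 0
opcode [3+:1] = (word>>3) & 0x1 = 1
addr_hi [4+:4] = (word>>4) & 0xf = 8  ←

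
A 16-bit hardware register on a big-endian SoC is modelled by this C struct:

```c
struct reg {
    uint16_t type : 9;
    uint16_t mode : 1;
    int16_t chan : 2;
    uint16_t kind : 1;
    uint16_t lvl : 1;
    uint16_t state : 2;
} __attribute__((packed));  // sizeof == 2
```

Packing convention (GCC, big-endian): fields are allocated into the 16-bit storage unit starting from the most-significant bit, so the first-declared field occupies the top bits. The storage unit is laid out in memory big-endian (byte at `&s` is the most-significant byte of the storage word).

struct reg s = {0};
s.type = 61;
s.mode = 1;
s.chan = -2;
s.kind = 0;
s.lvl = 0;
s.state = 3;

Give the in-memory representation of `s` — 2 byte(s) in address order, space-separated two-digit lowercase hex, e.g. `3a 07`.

[7+:9] type=61 & 0x1ff = 0x3d; word=0x1e80
[6+:1] mode=1 & 0x1 = 0x1; word=0x1ec0
[4+:2] chan=-2 & 0x3 = 0x2; word=0x1ee0
[3+:1] kind=0 & 0x1 = 0x0; word=0x1ee0
[2+:1] lvl=0 & 0x1 = 0x0; word=0x1ee0
[0+:2] state=3 & 0x3 = 0x3; word=0x1ee3
word = 0x1ee3 → big-endian bytes:
  [0]=0x1e  [1]=0xe3

1e e3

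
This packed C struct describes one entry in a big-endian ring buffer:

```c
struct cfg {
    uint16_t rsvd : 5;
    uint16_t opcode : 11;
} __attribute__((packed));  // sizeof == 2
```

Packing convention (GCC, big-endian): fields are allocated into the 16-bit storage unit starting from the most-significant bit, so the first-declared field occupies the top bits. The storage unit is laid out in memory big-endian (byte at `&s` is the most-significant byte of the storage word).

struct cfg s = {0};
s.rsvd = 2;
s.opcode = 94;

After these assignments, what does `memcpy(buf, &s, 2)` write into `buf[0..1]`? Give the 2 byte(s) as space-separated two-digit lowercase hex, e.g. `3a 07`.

[11+:5] rsvd=2 & 0x1f = 0x2; word=0x1000
[0+:11] opcode=94 & 0x7ff = 0x5e; word=0x105e
word = 0x105e → big-endian bytes:
  [0]=0x10  [1]=0x5e

10 5e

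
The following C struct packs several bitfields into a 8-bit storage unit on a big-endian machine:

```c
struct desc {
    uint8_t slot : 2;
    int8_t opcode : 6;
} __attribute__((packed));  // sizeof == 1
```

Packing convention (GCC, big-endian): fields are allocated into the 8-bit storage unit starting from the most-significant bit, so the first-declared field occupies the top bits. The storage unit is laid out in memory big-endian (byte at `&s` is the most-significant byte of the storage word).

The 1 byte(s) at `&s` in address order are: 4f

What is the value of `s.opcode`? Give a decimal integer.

15

[0]=0x4f (big-endian) → word 0x4f
slot:2 @ bit 6 → (0x4f>>6)&0x3 = 0x1
opcode:6 @ bit 0 → (0x4f>>0)&0x3f = 0xf  ←
opcode signed 6b, MSB=0: value = 15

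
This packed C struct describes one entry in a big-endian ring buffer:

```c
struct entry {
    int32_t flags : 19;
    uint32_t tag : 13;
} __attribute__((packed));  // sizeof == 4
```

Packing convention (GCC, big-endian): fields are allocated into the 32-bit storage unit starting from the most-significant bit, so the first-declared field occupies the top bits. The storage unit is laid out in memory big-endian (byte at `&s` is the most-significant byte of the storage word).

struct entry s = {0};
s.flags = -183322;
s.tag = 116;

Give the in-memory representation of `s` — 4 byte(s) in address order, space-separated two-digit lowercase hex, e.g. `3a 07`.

a6 7c c0 74

[13+:19] flags=-183322 & 0x7ffff = 0x533e6; word=0xa67cc000
[0+:13] tag=116 & 0x1fff = 0x74; word=0xa67cc074
word = 0xa67cc074 → big-endian bytes:
  [0]=0xa6  [1]=0x7c  [2]=0xc0  [3]=0x74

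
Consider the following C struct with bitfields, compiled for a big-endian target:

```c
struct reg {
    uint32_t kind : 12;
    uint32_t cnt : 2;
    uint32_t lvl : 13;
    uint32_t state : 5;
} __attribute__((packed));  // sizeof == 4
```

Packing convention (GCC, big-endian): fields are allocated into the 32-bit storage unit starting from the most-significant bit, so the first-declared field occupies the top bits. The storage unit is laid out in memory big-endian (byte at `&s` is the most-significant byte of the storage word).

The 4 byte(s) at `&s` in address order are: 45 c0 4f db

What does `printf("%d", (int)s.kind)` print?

1116

[0]=0x45 [1]=0xc0 [2]=0x4f [3]=0xdb (big-endian) → word 0x45c04fdb
kind [20+:12] = (word>>20) & 0xfff = 1116  ←
cnt [18+:2] = (word>>18) & 0x3 = 0
lvl [5+:13] = (word>>5) & 0x1fff = 638
state [0+:5] = (word>>0) & 0x1f = 27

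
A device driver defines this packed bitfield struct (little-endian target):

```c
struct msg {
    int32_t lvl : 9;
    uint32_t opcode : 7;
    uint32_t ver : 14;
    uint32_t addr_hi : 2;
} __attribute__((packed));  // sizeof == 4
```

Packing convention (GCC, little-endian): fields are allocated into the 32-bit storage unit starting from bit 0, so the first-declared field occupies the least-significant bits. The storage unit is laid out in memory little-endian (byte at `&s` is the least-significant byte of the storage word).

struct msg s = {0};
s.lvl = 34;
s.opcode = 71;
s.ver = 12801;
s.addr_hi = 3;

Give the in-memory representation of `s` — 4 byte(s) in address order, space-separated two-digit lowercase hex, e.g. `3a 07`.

lvl:9 = 34 → 0x22 << 0 → word 0x00000022
opcode:7 = 71 → 0x47 << 9 → word 0x00008e22
ver:14 = 12801 → 0x3201 << 16 → word 0x32018e22
addr_hi:2 = 3 → 0x3 << 30 → word 0xf2018e22
word = 0xf2018e22 → little-endian bytes:
  [0]=0x22  [1]=0x8e  [2]=0x01  [3]=0xf2

22 8e 01 f2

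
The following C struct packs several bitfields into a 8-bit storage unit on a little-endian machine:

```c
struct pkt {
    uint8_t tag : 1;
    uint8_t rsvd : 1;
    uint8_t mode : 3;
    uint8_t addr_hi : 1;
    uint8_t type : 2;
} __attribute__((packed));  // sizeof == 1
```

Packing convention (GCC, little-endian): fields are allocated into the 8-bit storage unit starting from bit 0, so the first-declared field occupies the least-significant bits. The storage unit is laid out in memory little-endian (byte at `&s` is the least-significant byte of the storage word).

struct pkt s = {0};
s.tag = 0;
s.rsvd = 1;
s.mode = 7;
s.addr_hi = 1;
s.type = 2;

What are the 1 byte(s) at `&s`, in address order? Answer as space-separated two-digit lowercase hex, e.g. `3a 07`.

be

[0+:1] tag=0 & 0x1 = 0x0; word=0x00
[1+:1] rsvd=1 & 0x1 = 0x1; word=0x02
[2+:3] mode=7 & 0x7 = 0x7; word=0x1e
[5+:1] addr_hi=1 & 0x1 = 0x1; word=0x3e
[6+:2] type=2 & 0x3 = 0x2; word=0xbe
word = 0xbe → little-endian bytes:
  [0]=0xbe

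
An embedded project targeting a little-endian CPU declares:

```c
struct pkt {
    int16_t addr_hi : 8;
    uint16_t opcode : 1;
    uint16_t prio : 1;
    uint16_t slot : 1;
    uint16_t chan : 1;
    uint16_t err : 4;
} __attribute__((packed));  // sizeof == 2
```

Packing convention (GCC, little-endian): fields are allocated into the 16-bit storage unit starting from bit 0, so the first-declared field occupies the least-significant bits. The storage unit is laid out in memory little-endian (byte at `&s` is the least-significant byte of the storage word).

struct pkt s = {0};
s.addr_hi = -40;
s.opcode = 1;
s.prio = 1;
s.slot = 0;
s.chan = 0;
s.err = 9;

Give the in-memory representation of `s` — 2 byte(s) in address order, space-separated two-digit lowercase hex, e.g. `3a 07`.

addr_hi (8b) val=-40 bits=0xd8 at bit 0: 0x00d8
opcode (1b) val=1 bits=0x1 at bit 8: 0x01d8
prio (1b) val=1 bits=0x1 at bit 9: 0x03d8
slot (1b) val=0 bits=0x0 at bit 10: 0x03d8
chan (1b) val=0 bits=0x0 at bit 11: 0x03d8
err (4b) val=9 bits=0x9 at bit 12: 0x93d8
word = 0x93d8 → little-endian bytes:
  [0]=0xd8  [1]=0x93

d8 93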